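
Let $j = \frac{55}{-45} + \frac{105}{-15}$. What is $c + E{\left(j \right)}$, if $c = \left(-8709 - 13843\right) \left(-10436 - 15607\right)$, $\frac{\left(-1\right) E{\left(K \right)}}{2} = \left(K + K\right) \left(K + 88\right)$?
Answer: $\frac{47573273144}{81} \approx 5.8732 \cdot 10^{8}$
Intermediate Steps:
$j = - \frac{74}{9}$ ($j = 55 \left(- \frac{1}{45}\right) + 105 \left(- \frac{1}{15}\right) = - \frac{11}{9} - 7 = - \frac{74}{9} \approx -8.2222$)
$E{\left(K \right)} = - 4 K \left(88 + K\right)$ ($E{\left(K \right)} = - 2 \left(K + K\right) \left(K + 88\right) = - 2 \cdot 2 K \left(88 + K\right) = - 4 K \left(88 + K\right)$)
$c = 587321736$ ($c = \left(-22552\right) \left(-26043\right) = 587321736$)
$c + E{\left(j \right)} = 587321736 - - \frac{296 \left(88 - \frac{74}{9}\right)}{9} = 587321736 - \left(- \frac{296}{9}\right) \frac{718}{9} = 587321736 + \frac{212528}{81} = \frac{47573273144}{81}$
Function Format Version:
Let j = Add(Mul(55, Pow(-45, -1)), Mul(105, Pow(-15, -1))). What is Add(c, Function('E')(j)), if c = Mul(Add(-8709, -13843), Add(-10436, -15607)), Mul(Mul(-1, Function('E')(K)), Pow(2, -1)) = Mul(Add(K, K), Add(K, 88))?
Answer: Rational(47573273144, 81) ≈ 5.8732e+8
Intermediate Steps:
j = Rational(-74, 9) (j = Add(Mul(55, Rational(-1, 45)), Mul(105, Rational(-1, 15))) = Add(Rational(-11, 9), -7) = Rational(-74, 9) ≈ -8.2222)
Function('E')(K) = Mul(-4, K, Add(88, K)) (Function('E')(K) = Mul(-2, Mul(Add(K, K), Add(K, 88))) = Mul(-2, Mul(Mul(2, K), Add(88, K))) = Mul(-2, Mul(2, K, Add(88, K))) = Mul(-4, K, Add(88, K)))
c = 587321736 (c = Mul(-22552, -26043) = 587321736)
Add(c, Function('E')(j)) = Add(587321736, Mul(-4, Rational(-74, 9), Add(88, Rational(-74, 9)))) = Add(587321736, Mul(-4, Rational(-74, 9), Rational(718, 9))) = Add(587321736, Rational(212528, 81)) = Rational(47573273144, 81)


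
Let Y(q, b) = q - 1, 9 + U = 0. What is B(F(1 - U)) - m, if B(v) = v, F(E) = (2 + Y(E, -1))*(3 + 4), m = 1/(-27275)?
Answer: 2100176/27275 ≈ 77.000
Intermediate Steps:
U = -9 (U = -9 + 0 = -9)
m = -1/27275 ≈ -3.6664e-5
Y(q, b) = -1 + q
F(E) = 7 + 7*E (F(E) = (2 + (-1 + E))*(3 + 4) = (1 + E)*7 = 7 + 7*E)
B(F(1 - U)) - m = (7 + 7*(1 - 1*(-9))) - 1*(-1/27275) = (7 + 7*(1 + 9)) + 1/27275 = (7 + 7*10) + 1/27275 = (7 + 70) + 1/27275 = 77 + 1/27275 = 2100176/27275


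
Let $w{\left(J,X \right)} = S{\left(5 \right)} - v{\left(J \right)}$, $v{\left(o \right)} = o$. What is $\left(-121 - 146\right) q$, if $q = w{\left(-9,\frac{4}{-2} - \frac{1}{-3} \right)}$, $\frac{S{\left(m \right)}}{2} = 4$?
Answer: $-4539$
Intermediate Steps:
$S{\left(m \right)} = 8$ ($S{\left(m \right)} = 2 \cdot 4 = 8$)
$w{\left(J,X \right)} = 8 - J$
$q = 17$ ($q = 8 - -9 = 8 + 9 = 17$)
$\left(-121 - 146\right) q = \left(-121 - 146\right) 17 = \left(-267\right) 17 = -4539$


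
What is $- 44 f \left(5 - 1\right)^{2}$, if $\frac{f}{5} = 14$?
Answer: $-49280$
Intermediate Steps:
$f = 70$ ($f = 5 \cdot 14 = 70$)
$- 44 f \left(5 - 1\right)^{2} = \left(-44\right) 70 \left(5 - 1\right)^{2} = - 3080 \cdot 4^{2} = \left(-3080\right) 16 = -49280$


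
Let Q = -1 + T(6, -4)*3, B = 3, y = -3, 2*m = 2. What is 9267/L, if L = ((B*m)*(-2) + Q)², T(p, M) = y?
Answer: 9267/256 ≈ 36.199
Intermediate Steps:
m = 1 (m = (½)*2 = 1)
T(p, M) = -3
Q = -10 (Q = -1 - 3*3 = -1 - 9 = -10)
L = 256 (L = ((3*1)*(-2) - 10)² = (3*(-2) - 10)² = (-6 - 10)² = (-16)² = 256)
9267/L = 9267/256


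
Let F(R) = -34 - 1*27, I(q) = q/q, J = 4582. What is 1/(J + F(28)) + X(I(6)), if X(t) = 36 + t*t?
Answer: 167278/4521 ≈ 37.000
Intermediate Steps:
I(q) = 1
X(t) = 36 + t²
F(R) = -61 (F(R) = -34 - 27 = -61)
1/(J + F(28)) + X(I(6)) = 1/(4582 - 61) + (36 + 1²) = 1/4521 + (36 + 1) = 1/4521 + 37 = 167278/4521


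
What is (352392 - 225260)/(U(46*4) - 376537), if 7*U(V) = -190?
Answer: -889924/2635949 ≈ -0.33761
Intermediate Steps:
U(V) = -190/7 (U(V) = (⅐)*(-190) = -190/7)
(352392 - 225260)/(U(46*4) - 376537) = (352392 - 225260)/(-190/7 - 376537) = 127132/(-2635949/7) = 127132*(-7/2635949) = -889924/2635949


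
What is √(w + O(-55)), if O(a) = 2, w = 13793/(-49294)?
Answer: √85303770/7042 ≈ 1.3116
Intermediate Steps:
w = -13793/49294 (w = 13793*(-1/49294) = -13793/49294 ≈ -0.27981)
√(w + O(-55)) = √(-13793/49294 + 2) = √(84795/49294) = √85303770/7042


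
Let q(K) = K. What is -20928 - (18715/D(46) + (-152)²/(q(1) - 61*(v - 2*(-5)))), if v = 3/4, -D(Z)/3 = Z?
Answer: -2500690541/120474 ≈ -20757.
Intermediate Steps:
D(Z) = -3*Z
v = ¾ (v = 3*(¼) = ¾ ≈ 0.75000)
-20928 - (18715/D(46) + (-152)²/(q(1) - 61*(v - 2*(-5)))) = -20928 - (18715/((-3*46)) + (-152)²/(1 - 61*(¾ - 2*(-5)))) = -20928 - (18715/(-138) + 23104/(1 - 61*(¾ + 10))) = -20928 - (18715*(-1/138) + 23104/(1 - 61*43/4)) = -20928 - (-18715/138 + 23104/(1 - 2623/4)) = -20928 - (-18715/138 + 23104/(-2619/4)) = -20928 - (-18715/138 + 23104*(-4/2619)) = -20928 - (-18715/138 - 92416/2619) = -20928 - 1*(-20589331/120474) = -20928 + 20589331/120474 = -2500690541/120474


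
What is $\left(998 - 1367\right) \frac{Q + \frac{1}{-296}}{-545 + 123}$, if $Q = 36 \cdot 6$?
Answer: $\frac{23592015}{124912} \approx 188.87$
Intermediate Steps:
$Q = 216$
$\left(998 - 1367\right) \frac{Q + \frac{1}{-296}}{-545 + 123} = \left(998 - 1367\right) \frac{216 + \frac{1}{-296}}{-545 + 123} = - 369 \frac{216 - \frac{1}{296}}{-422} = - 369 \cdot \frac{63935}{296} \left(- \frac{1}{422}\right) = \left(-369\right) \left(- \frac{63935}{124912}\right) = \frac{23592015}{124912}$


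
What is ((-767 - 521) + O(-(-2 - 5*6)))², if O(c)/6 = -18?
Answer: 1948816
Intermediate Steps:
O(c) = -108 (O(c) = 6*(-18) = -108)
((-767 - 521) + O(-(-2 - 5*6)))² = ((-767 - 521) - 108)² = (-1288 - 108)² = (-1396)² = 1948816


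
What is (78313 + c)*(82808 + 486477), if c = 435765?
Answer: 292656894230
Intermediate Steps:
(78313 + c)*(82808 + 486477) = (78313 + 435765)*(82808 + 486477) = 514078*569285 = 292656894230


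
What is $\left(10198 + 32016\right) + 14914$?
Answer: $57128$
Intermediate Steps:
$\left(10198 + 32016\right) + 14914 = 42214 + 14914 = 57128$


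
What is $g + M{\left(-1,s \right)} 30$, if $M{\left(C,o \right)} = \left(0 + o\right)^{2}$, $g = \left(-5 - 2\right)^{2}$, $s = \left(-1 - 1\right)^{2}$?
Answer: $529$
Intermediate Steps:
$s = 4$ ($s = \left(-2\right)^{2} = 4$)
$g = 49$ ($g = \left(-7\right)^{2} = 49$)
$M{\left(C,o \right)} = o^{2}$
$g + M{\left(-1,s \right)} 30 = 49 + 4^{2} \cdot 30 = 49 + 16 \cdot 30 = 49 + 480 = 529$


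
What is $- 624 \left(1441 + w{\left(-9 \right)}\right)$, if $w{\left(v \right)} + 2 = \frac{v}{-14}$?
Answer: $- \frac{6288360}{7} \approx -8.9834 \cdot 10^{5}$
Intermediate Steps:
$w{\left(v \right)} = -2 - \frac{v}{14}$ ($w{\left(v \right)} = -2 + \frac{v}{-14} = -2 + v \left(- \frac{1}{14}\right) = -2 - \frac{v}{14}$)
$- 624 \left(1441 + w{\left(-9 \right)}\right) = - 624 \left(1441 - \frac{19}{14}\right) = \left(-624\right) \frac{20155}{14} = - \frac{6288360}{7}$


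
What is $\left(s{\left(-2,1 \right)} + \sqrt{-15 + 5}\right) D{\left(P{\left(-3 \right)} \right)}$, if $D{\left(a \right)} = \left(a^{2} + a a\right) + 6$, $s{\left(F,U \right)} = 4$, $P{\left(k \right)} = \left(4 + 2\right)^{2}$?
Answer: $10392 + 2598 i \sqrt{10} \approx 10392.0 + 8215.6 i$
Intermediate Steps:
$P{\left(k \right)} = 36$ ($P{\left(k \right)} = 6^{2} = 36$)
$D{\left(a \right)} = 6 + 2 a^{2}$ ($D{\left(a \right)} = \left(a^{2} + a^{2}\right) + 6 = 2 a^{2} + 6 = 6 + 2 a^{2}$)
$\left(s{\left(-2,1 \right)} + \sqrt{-15 + 5}\right) D{\left(P{\left(-3 \right)} \right)} = \left(4 + \sqrt{-15 + 5}\right) \left(6 + 2 \cdot 36^{2}\right) = \left(4 + \sqrt{-10}\right) \left(6 + 2 \cdot 1296\right) = \left(4 + i \sqrt{10}\right) \left(6 + 2592\right) = \left(4 + i \sqrt{10}\right) 2598 = 10392 + 2598 i \sqrt{10}$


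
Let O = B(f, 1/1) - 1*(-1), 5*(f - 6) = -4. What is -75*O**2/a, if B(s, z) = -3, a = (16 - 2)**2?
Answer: -75/49 ≈ -1.5306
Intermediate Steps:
a = 196 (a = 14**2 = 196)
f = 26/5 (f = 6 + (1/5)*(-4) = 6 - 4/5 = 26/5 ≈ 5.2000)
O = -2 (O = -3 - 1*(-1) = -3 + 1 = -2)
-75*O**2/a = -75*(-2)**2/196 = -300/196 = -75*1/49 = -75/49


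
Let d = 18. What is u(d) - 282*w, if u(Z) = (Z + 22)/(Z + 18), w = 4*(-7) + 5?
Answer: 58384/9 ≈ 6487.1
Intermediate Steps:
w = -23 (w = -28 + 5 = -23)
u(Z) = (22 + Z)/(18 + Z)
u(d) - 282*w = (22 + 18)/(18 + 18) - 282*(-23) = 40/36 + 6486 = (1/36)*40 + 6486 = 10/9 + 6486 = 58384/9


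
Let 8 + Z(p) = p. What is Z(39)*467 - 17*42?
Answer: 13763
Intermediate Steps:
Z(p) = -8 + p
Z(39)*467 - 17*42 = (-8 + 39)*467 - 17*42 = 31*467 - 1*714 = 14477 - 714 = 13763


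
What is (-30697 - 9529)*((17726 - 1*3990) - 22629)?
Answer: 357729818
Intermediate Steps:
(-30697 - 9529)*((17726 - 1*3990) - 22629) = -40226*((17726 - 3990) - 22629) = -40226*(13736 - 22629) = -40226*(-8893) = 357729818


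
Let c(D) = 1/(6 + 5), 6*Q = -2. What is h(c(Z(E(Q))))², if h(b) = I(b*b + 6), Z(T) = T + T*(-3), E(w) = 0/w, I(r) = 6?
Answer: 36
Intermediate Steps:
Q = -⅓ (Q = (⅙)*(-2) = -⅓ ≈ -0.33333)
E(w) = 0
Z(T) = -2*T (Z(T) = T - 3*T = -2*T)
c(D) = 1/11
h(b) = 6
h(c(Z(E(Q))))² = 6² = 36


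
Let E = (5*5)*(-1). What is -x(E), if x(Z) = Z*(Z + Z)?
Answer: -1250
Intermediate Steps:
E = -25 (E = 25*(-1) = -25)
x(Z) = 2*Z² (x(Z) = Z*(2*Z) = 2*Z²)
-x(E) = -2*(-25)² = -2*625 = -1*1250 = -1250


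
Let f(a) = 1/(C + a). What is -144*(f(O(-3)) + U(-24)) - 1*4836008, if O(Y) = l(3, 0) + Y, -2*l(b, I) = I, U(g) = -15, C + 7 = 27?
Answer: -82175560/17 ≈ -4.8339e+6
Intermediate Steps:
C = 20 (C = -7 + 27 = 20)
l(b, I) = -I/2
O(Y) = Y (O(Y) = -½*0 + Y = 0 + Y = Y)
f(a) = 1/(20 + a)
-144*(f(O(-3)) + U(-24)) - 1*4836008 = -144*(1/(20 - 3) - 15) - 1*4836008 = -144*(1/17 - 15) - 4836008 = -144*(-254/17) - 4836008 = 36576/17 - 4836008 = -82175560/17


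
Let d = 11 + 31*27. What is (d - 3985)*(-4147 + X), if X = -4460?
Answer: 27000159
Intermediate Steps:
d = 848 (d = 11 + 837 = 848)
(d - 3985)*(-4147 + X) = (848 - 3985)*(-4147 - 4460) = -3137*(-8607) = 27000159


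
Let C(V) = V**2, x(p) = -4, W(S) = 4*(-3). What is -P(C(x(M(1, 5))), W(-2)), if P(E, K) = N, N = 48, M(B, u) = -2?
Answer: -48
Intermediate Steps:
W(S) = -12
P(E, K) = 48
-P(C(x(M(1, 5))), W(-2)) = -1*48 = -48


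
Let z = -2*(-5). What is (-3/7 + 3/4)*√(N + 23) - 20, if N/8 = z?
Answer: -20 + 9*√103/28 ≈ -16.738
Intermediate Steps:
z = 10
N = 80 (N = 8*10 = 80)
(-3/7 + 3/4)*√(N + 23) - 20 = (-3/7 + 3/4)*√(80 + 23) - 20 = (-3*⅐ + 3*(¼))*√103 - 20 = (-3/7 + ¾)*√103 - 20 = 9*√103/28 - 20 = -20 + 9*√103/28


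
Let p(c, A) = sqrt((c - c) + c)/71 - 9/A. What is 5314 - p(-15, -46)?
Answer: 244435/46 - I*sqrt(15)/71 ≈ 5313.8 - 0.054549*I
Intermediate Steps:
p(c, A) = -9/A + sqrt(c)/71 (p(c, A) = sqrt(0 + c)*(1/71) - 9/A = sqrt(c)*(1/71) - 9/A = sqrt(c)/71 - 9/A = -9/A + sqrt(c)/71)
5314 - p(-15, -46) = 5314 - (-9/(-46) + sqrt(-15)/71) = 5314 - (-9*(-1/46) + (I*sqrt(15))/71) = 5314 - (9/46 + I*sqrt(15)/71) = 5314 + (-9/46 - I*sqrt(15)/71) = 244435/46 - I*sqrt(15)/71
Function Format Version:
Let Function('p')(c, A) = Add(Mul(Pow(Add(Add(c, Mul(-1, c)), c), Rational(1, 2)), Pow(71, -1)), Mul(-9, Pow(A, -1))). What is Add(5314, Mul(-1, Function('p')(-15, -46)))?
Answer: Add(Rational(244435, 46), Mul(Rational(-1, 71), I, Pow(15, Rational(1, 2)))) ≈ Add(5313.8, Mul(-0.054549, I))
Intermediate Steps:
Function('p')(c, A) = Add(Mul(-9, Pow(A, -1)), Mul(Rational(1, 71), Pow(c, Rational(1, 2)))) (Function('p')(c, A) = Add(Mul(Pow(Add(0, c), Rational(1, 2)), Rational(1, 71)), Mul(-9, Pow(A, -1))) = Add(Mul(Pow(c, Rational(1, 2)), Rational(1, 71)), Mul(-9, Pow(A, -1))) = Add(Mul(Rational(1, 71), Pow(c, Rational(1, 2))), Mul(-9, Pow(A, -1))) = Add(Mul(-9, Pow(A, -1)), Mul(Rational(1, 71), Pow(c, Rational(1, 2)))))
Add(5314, Mul(-1, Function('p')(-15, -46))) = Add(5314, Mul(-1, Add(Mul(-9, Pow(-46, -1)), Mul(Rational(1, 71), Pow(-15, Rational(1, 2)))))) = Add(5314, Mul(-1, Add(Mul(-9, Rational(-1, 46)), Mul(Rational(1, 71), Mul(I, Pow(15, Rational(1, 2))))))) = Add(5314, Mul(-1, Add(Rational(9, 46), Mul(Rational(1, 71), I, Pow(15, Rational(1, 2)))))) = Add(5314, Add(Rational(-9, 46), Mul(Rational(-1, 71), I, Pow(15, Rational(1, 2))))) = Add(Rational(244435, 46), Mul(Rational(-1, 71), I, Pow(15, Rational(1, 2))))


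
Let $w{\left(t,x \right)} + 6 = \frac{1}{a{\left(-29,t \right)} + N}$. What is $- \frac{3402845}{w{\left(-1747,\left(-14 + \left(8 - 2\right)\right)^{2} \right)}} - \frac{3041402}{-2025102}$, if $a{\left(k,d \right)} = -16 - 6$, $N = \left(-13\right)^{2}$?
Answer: $\frac{506497793554046}{892057431} \approx 5.6779 \cdot 10^{5}$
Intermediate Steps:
$N = 169$
$a{\left(k,d \right)} = -22$ ($a{\left(k,d \right)} = -16 - 6 = -22$)
$w{\left(t,x \right)} = - \frac{881}{147}$ ($w{\left(t,x \right)} = -6 + \frac{1}{-22 + 169} = -6 + \frac{1}{147} = - \frac{881}{147}$)
$- \frac{3402845}{w{\left(-1747,\left(-14 + \left(8 - 2\right)\right)^{2} \right)}} - \frac{3041402}{-2025102} = - \frac{3402845}{- \frac{881}{147}} - \frac{3041402}{-2025102} = \left(-3402845\right) \left(- \frac{147}{881}\right) - - \frac{1520701}{1012551} = \frac{500218215}{881} + \frac{1520701}{1012551} = \frac{506497793554046}{892057431}$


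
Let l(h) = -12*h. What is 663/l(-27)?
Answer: 221/108 ≈ 2.0463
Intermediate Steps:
663/l(-27) = 663/((-12*(-27))) = 663/324 = 663*(1/324) = 221/108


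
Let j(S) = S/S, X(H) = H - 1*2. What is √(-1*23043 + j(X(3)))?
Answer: I*√23042 ≈ 151.8*I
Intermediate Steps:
X(H) = -2 + H (X(H) = H - 2 = -2 + H)
j(S) = 1
√(-1*23043 + j(X(3))) = √(-1*23043 + 1) = √(-23043 + 1) = √(-23042) = I*√23042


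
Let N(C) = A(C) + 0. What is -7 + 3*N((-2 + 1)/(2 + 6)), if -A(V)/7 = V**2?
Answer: -469/64 ≈ -7.3281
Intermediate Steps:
A(V) = -7*V**2
N(C) = -7*C**2 (N(C) = -7*C**2 + 0 = -7*C**2)
-7 + 3*N((-2 + 1)/(2 + 6)) = -7 + 3*(-7*(-2 + 1)**2/(2 + 6)**2) = -7 + 3*(-7*(-1/8)**2) = -7 + 3*(-7*1/64) = -7 + 3*(-7/64) = -7 - 21/64 = -469/64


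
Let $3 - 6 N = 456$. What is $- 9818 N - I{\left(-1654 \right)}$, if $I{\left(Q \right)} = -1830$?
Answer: $743089$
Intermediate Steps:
$N = - \frac{151}{2}$ ($N = \frac{1}{2} - 76 = - \frac{151}{2} \approx -75.5$)
$- 9818 N - I{\left(-1654 \right)} = \left(-9818\right) \left(- \frac{151}{2}\right) - -1830 = 741259 + 1830 = 743089$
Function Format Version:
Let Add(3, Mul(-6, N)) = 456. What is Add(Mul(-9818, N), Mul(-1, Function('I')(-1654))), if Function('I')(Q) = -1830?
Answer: 743089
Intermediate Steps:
N = Rational(-151, 2) (N = Add(Rational(1, 2), Mul(Rational(-1, 6), 456)) = Add(Rational(1, 2), -76) = Rational(-151, 2) ≈ -75.500)
Add(Mul(-9818, N), Mul(-1, Function('I')(-1654))) = Add(Mul(-9818, Rational(-151, 2)), Mul(-1, -1830)) = Add(741259, 1830) = 743089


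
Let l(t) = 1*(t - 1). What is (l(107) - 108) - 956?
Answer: -958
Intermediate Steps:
l(t) = -1 + t (l(t) = 1*(-1 + t) = -1 + t)
(l(107) - 108) - 956 = ((-1 + 107) - 108) - 956 = (106 - 108) - 956 = -2 - 956 = -958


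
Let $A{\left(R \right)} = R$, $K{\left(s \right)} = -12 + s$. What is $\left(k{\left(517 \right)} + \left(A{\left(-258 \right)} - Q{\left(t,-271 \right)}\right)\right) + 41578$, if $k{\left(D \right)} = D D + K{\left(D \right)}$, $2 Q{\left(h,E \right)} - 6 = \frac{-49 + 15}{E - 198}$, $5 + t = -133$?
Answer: $\frac{144973042}{469} \approx 3.0911 \cdot 10^{5}$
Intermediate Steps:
$t = -138$ ($t = -5 - 133 = -138$)
$Q{\left(h,E \right)} = 3 - \frac{17}{-198 + E}$ ($Q{\left(h,E \right)} = 3 + \frac{\left(-49 + 15\right) \frac{1}{E - 198}}{2} = 3 + \frac{\left(-34\right) \frac{1}{-198 + E}}{2} = 3 - \frac{17}{-198 + E}$)
$k{\left(D \right)} = -12 + D + D^{2}$ ($k{\left(D \right)} = D D + \left(-12 + D\right) = D^{2} + \left(-12 + D\right) = -12 + D + D^{2}$)
$\left(k{\left(517 \right)} + \left(A{\left(-258 \right)} - Q{\left(t,-271 \right)}\right)\right) + 41578 = \left(\left(-12 + 517 + 517^{2}\right) - \left(258 + \frac{-611 + 3 \left(-271\right)}{-198 - 271}\right)\right) + 41578 = \left(\left(-12 + 517 + 267289\right) - \left(258 + \frac{-611 - 813}{-469}\right)\right) + 41578 = \left(267794 - \left(258 - - \frac{1424}{469}\right)\right) + 41578 = \left(267794 - \frac{122426}{469}\right) + 41578 = \frac{125472960}{469} + 41578 = \frac{144973042}{469}$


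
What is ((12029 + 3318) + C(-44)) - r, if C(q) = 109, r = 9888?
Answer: 5568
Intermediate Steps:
((12029 + 3318) + C(-44)) - r = ((12029 + 3318) + 109) - 1*9888 = (15347 + 109) - 9888 = 15456 - 9888 = 5568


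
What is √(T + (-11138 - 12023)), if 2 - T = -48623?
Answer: 2*√6366 ≈ 159.57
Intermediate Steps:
T = 48625 (T = 2 - 1*(-48623) = 2 + 48623 = 48625)
√(T + (-11138 - 12023)) = √(48625 + (-11138 - 12023)) = √(48625 - 23161) = √25464 = 2*√6366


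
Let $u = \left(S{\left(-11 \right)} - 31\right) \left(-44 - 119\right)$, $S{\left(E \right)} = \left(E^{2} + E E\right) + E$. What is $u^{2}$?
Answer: $1062760000$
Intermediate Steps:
$S{\left(E \right)} = E + 2 E^{2}$ ($S{\left(E \right)} = \left(E^{2} + E^{2}\right) + E = 2 E^{2} + E = E + 2 E^{2}$)
$u = -32600$ ($u = \left(- 11 \left(1 + 2 \left(-11\right)\right) - 31\right) \left(-44 - 119\right) = \left(- 11 \left(1 - 22\right) - 31\right) \left(-163\right) = \left(\left(-11\right) \left(-21\right) - 31\right) \left(-163\right) = \left(231 - 31\right) \left(-163\right) = 200 \left(-163\right) = -32600$)
$u^{2} = \left(-32600\right)^{2} = 1062760000$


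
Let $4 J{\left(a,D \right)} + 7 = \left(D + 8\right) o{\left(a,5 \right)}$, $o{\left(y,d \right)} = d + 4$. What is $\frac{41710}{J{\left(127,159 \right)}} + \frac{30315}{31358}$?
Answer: $\frac{659639995}{5863946} \approx 112.49$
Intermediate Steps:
$o{\left(y,d \right)} = 4 + d$
$J{\left(a,D \right)} = \frac{65}{4} + \frac{9 D}{4}$ ($J{\left(a,D \right)} = - \frac{7}{4} + \frac{\left(D + 8\right) \left(4 + 5\right)}{4} = - \frac{7}{4} + \frac{\left(8 + D\right) 9}{4} = - \frac{7}{4} + \frac{72 + 9 D}{4} = - \frac{7}{4} + \left(18 + \frac{9 D}{4}\right) = \frac{65}{4} + \frac{9 D}{4}$)
$\frac{41710}{J{\left(127,159 \right)}} + \frac{30315}{31358} = \frac{41710}{\frac{65}{4} + \frac{9}{4} \cdot 159} + \frac{30315}{31358} = \frac{41710}{\frac{65}{4} + \frac{1431}{4}} + 30315 \cdot \frac{1}{31358} = \frac{41710}{374} + \frac{30315}{31358} = 41710 \cdot \frac{1}{374} + \frac{30315}{31358} = \frac{20855}{187} + \frac{30315}{31358} = \frac{659639995}{5863946}$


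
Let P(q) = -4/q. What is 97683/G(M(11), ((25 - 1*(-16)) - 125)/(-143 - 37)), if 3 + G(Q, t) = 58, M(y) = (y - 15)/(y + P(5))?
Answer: 97683/55 ≈ 1776.1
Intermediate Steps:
M(y) = (-15 + y)/(-⅘ + y) (M(y) = (y - 15)/(y - 4/5) = (-15 + y)/(y - 4*⅕) = (-15 + y)/(y - ⅘) = (-15 + y)/(-⅘ + y))
G(Q, t) = 55 (G(Q, t) = -3 + 58 = 55)
97683/G(M(11), ((25 - 1*(-16)) - 125)/(-143 - 37)) = 97683/55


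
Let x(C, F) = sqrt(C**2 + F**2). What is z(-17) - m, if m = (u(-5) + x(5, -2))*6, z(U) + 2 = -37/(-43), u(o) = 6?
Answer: -1597/43 - 6*sqrt(29) ≈ -69.451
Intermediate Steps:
z(U) = -49/43 (z(U) = -2 - 37/(-43) = -2 - 37*(-1/43) = -2 + 37/43 = -49/43)
m = 36 + 6*sqrt(29) (m = (6 + sqrt(5**2 + (-2)**2))*6 = (6 + sqrt(25 + 4))*6 = (6 + sqrt(29))*6 = 36 + 6*sqrt(29) ≈ 68.311)
z(-17) - m = -49/43 - (36 + 6*sqrt(29)) = -49/43 + (-36 - 6*sqrt(29)) = -1597/43 - 6*sqrt(29)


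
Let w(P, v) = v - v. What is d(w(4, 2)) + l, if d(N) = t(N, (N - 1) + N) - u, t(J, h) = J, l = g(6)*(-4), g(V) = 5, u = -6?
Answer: -14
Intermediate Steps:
w(P, v) = 0
l = -20 (l = 5*(-4) = -20)
d(N) = 6 + N (d(N) = N - 1*(-6) = N + 6 = 6 + N)
d(w(4, 2)) + l = (6 + 0) - 20 = 6 - 20 = -14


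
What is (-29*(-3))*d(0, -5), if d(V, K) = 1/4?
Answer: 87/4 ≈ 21.750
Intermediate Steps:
d(V, K) = 1/4
(-29*(-3))*d(0, -5) = -29*(-3)*(1/4) = 87*(1/4) = 87/4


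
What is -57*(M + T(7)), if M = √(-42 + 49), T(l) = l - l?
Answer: -57*√7 ≈ -150.81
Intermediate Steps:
T(l) = 0
M = √7 ≈ 2.6458
-57*(M + T(7)) = -57*(√7 + 0) = -57*√7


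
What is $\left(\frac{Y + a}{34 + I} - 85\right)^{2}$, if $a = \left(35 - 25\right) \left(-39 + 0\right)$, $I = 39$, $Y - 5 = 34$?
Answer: $\frac{42981136}{5329} \approx 8065.5$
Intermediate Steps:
$Y = 39$ ($Y = 5 + 34 = 39$)
$a = -390$ ($a = 10 \left(-39\right) = -390$)
$\left(\frac{Y + a}{34 + I} - 85\right)^{2} = \left(\frac{39 - 390}{34 + 39} - 85\right)^{2} = \left(- \frac{351}{73} - 85\right)^{2} = \left(- \frac{6556}{73}\right)^{2} = \frac{42981136}{5329}$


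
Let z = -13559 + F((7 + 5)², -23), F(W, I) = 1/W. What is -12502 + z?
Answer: -3752783/144 ≈ -26061.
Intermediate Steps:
z = -1952495/144 (z = -13559 + 1/((7 + 5)²) = -13559 + 1/(12²) = -13559 + 1/144 = -1952495/144 ≈ -13559.)
-12502 + z = -12502 - 1952495/144 = -3752783/144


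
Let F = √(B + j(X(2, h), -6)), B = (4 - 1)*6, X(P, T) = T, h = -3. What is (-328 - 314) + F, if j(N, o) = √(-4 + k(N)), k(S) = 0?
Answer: -642 + √(18 + 2*I) ≈ -637.75 + 0.23534*I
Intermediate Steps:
j(N, o) = 2*I (j(N, o) = √(-4 + 0) = √(-4) = 2*I)
B = 18 (B = 3*6 = 18)
F = √(18 + 2*I) ≈ 4.2492 + 0.23534*I
(-328 - 314) + F = (-328 - 314) + √(18 + 2*I) = -642 + √(18 + 2*I)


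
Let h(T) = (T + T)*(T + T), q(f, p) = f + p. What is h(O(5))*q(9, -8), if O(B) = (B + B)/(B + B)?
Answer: 4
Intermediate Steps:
O(B) = 1 (O(B) = (2*B)/((2*B)) = (2*B)*(1/(2*B)) = 1)
h(T) = 4*T² (h(T) = (2*T)*(2*T) = 4*T²)
h(O(5))*q(9, -8) = (4*1²)*(9 - 8) = (4*1)*1 = 4*1 = 4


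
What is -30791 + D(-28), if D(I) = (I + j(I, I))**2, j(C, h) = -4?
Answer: -29767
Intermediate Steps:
D(I) = (-4 + I)**2 (D(I) = (I - 4)**2 = (-4 + I)**2)
-30791 + D(-28) = -30791 + (-4 - 28)**2 = -30791 + (-32)**2 = -30791 + 1024 = -29767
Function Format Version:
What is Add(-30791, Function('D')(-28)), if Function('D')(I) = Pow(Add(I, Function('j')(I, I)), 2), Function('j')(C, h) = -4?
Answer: -29767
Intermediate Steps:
Function('D')(I) = Pow(Add(-4, I), 2) (Function('D')(I) = Pow(Add(I, -4), 2) = Pow(Add(-4, I), 2))
Add(-30791, Function('D')(-28)) = Add(-30791, Pow(Add(-4, -28), 2)) = Add(-30791, Pow(-32, 2)) = Add(-30791, 1024) = -29767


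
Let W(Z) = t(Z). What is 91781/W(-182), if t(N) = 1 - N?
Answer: 91781/183 ≈ 501.54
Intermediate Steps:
W(Z) = 1 - Z
91781/W(-182) = 91781/(1 - 1*(-182)) = 91781/(1 + 182) = 91781/183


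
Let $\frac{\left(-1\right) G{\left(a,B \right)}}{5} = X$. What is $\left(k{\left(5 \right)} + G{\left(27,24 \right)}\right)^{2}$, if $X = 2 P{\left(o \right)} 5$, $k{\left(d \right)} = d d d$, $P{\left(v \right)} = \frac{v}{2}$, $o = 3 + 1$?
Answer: $625$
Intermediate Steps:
$o = 4$
$P{\left(v \right)} = \frac{v}{2}$ ($P{\left(v \right)} = v \frac{1}{2} = \frac{v}{2}$)
$k{\left(d \right)} = d^{3}$ ($k{\left(d \right)} = d^{2} d = d^{3}$)
$X = 20$ ($X = 2 \cdot \frac{1}{2} \cdot 4 \cdot 5 = 2 \cdot 2 \cdot 5 = 4 \cdot 5 = 20$)
$G{\left(a,B \right)} = -100$ ($G{\left(a,B \right)} = \left(-5\right) 20 = -100$)
$\left(k{\left(5 \right)} + G{\left(27,24 \right)}\right)^{2} = \left(5^{3} - 100\right)^{2} = \left(125 - 100\right)^{2} = 25^{2} = 625$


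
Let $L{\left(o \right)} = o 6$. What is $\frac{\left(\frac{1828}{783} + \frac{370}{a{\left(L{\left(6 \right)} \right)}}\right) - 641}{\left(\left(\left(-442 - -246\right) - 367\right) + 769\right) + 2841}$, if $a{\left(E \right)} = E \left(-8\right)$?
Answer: $- \frac{728845}{3470256} \approx -0.21003$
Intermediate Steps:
$L{\left(o \right)} = 6 o$
$a{\left(E \right)} = - 8 E$
$\frac{\left(\frac{1828}{783} + \frac{370}{a{\left(L{\left(6 \right)} \right)}}\right) - 641}{\left(\left(\left(-442 - -246\right) - 367\right) + 769\right) + 2841} = \frac{\left(\frac{1828}{783} + \frac{370}{\left(-8\right) 6 \cdot 6}\right) - 641}{\left(\left(\left(-442 - -246\right) - 367\right) + 769\right) + 2841} = \frac{\left(1828 \cdot \frac{1}{783} + \frac{370}{\left(-8\right) 36}\right) - 641}{\left(\left(\left(-442 + 246\right) - 367\right) + 769\right) + 2841} = \frac{\left(\frac{1828}{783} + \frac{370}{-288}\right) - 641}{\left(\left(-196 - 367\right) + 769\right) + 2841} = \frac{\left(\frac{1828}{783} + 370 \left(- \frac{1}{288}\right)\right) - 641}{\left(-563 + 769\right) + 2841} = \frac{\left(\frac{1828}{783} - \frac{185}{144}\right) - 641}{206 + 2841} = \frac{\frac{13153}{12528} - 641}{3047} = \left(- \frac{8017295}{12528}\right) \frac{1}{3047} = - \frac{728845}{3470256}$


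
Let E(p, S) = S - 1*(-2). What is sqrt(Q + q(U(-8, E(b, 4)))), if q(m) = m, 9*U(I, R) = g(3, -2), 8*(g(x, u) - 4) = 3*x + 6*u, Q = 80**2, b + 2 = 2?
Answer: sqrt(921658)/12 ≈ 80.003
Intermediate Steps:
b = 0 (b = -2 + 2 = 0)
E(p, S) = 2 + S (E(p, S) = S + 2 = 2 + S)
Q = 6400
g(x, u) = 4 + 3*u/4 + 3*x/8 (g(x, u) = 4 + (3*x + 6*u)/8 = 4 + (3*u/4 + 3*x/8) = 4 + 3*u/4 + 3*x/8)
U(I, R) = 29/72 (U(I, R) = (4 + (3/4)*(-2) + (3/8)*3)/9 = (4 - 3/2 + 9/8)/9 = (1/9)*(29/8) = 29/72)
sqrt(Q + q(U(-8, E(b, 4)))) = sqrt(6400 + 29/72) = sqrt(460829/72) = sqrt(921658)/12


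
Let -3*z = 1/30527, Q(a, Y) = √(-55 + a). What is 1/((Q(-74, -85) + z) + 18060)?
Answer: 151470656780079/2735561141727537250 - 8387079561*I*√129/2735561141727537250 ≈ 5.5371e-5 - 3.4822e-8*I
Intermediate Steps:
z = -1/91581 (z = -⅓/30527 = -⅓*1/30527 = -1/91581 ≈ -1.0919e-5)
1/((Q(-74, -85) + z) + 18060) = 1/((√(-55 - 74) - 1/91581) + 18060) = 1/((√(-129) - 1/91581) + 18060) = 1/((I*√129 - 1/91581) + 18060) = 1/((-1/91581 + I*√129) + 18060) = 1/(1653952859/91581 + I*√129)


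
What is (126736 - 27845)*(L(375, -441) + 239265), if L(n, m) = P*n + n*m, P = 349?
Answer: 20249415615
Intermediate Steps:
L(n, m) = 349*n + m*n (L(n, m) = 349*n + n*m = 349*n + m*n)
(126736 - 27845)*(L(375, -441) + 239265) = (126736 - 27845)*(375*(349 - 441) + 239265) = 98891*(375*(-92) + 239265) = 98891*(-34500 + 239265) = 98891*204765 = 20249415615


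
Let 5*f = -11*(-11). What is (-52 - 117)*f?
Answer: -20449/5 ≈ -4089.8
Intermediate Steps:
f = 121/5 (f = (-11*(-11))/5 = (1/5)*121 = 121/5 ≈ 24.200)
(-52 - 117)*f = (-52 - 117)*(121/5) = -169*121/5 = -20449/5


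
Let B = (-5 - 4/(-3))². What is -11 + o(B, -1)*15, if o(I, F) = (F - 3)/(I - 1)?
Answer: -443/28 ≈ -15.821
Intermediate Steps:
B = 121/9 (B = (-5 - 4*(-⅓))² = (-5 + 4/3)² = (-11/3)² = 121/9 ≈ 13.444)
o(I, F) = (-3 + F)/(-1 + I)
-11 + o(B, -1)*15 = -11 + ((-3 - 1)/(-1 + 121/9))*15 = -11 + (-4/(112/9))*15 = -11 + ((9/112)*(-4))*15 = -11 - 9/28*15 = -11 - 135/28 = -443/28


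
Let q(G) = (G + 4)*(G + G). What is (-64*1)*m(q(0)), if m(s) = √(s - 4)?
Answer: -128*I ≈ -128.0*I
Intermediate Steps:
q(G) = 2*G*(4 + G) (q(G) = (4 + G)*(2*G) = 2*G*(4 + G))
m(s) = √(-4 + s)
(-64*1)*m(q(0)) = (-64*1)*√(-4 + 2*0*(4 + 0)) = -64*√(-4 + 2*0*4) = -64*√(-4 + 0) = -128*I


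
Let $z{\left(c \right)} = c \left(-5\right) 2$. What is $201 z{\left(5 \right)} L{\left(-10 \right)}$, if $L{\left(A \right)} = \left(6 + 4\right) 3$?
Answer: $-301500$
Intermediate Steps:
$L{\left(A \right)} = 30$ ($L{\left(A \right)} = 10 \cdot 3 = 30$)
$z{\left(c \right)} = - 10 c$ ($z{\left(c \right)} = - 5 c 2 = - 10 c$)
$201 z{\left(5 \right)} L{\left(-10 \right)} = 201 \left(\left(-10\right) 5\right) 30 = 201 \left(-50\right) 30 = \left(-10050\right) 30 = -301500$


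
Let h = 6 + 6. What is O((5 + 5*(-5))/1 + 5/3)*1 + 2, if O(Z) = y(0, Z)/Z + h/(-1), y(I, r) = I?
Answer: -10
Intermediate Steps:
h = 12
O(Z) = -12 (O(Z) = 0/Z + 12/(-1) = 0 + 12*(-1) = 0 - 12 = -12)
O((5 + 5*(-5))/1 + 5/3)*1 + 2 = -12*1 + 2 = -12 + 2 = -10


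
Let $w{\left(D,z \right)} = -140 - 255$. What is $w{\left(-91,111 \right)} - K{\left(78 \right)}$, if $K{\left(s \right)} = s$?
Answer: $-473$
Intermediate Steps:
$w{\left(D,z \right)} = -395$
$w{\left(-91,111 \right)} - K{\left(78 \right)} = -395 - 78 = -473$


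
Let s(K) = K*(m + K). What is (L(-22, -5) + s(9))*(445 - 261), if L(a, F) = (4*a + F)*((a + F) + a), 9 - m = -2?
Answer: 871608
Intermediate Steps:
m = 11 (m = 9 - 1*(-2) = 9 + 2 = 11)
L(a, F) = (F + 2*a)*(F + 4*a) (L(a, F) = (F + 4*a)*((F + a) + a) = (F + 4*a)*(F + 2*a) = (F + 2*a)*(F + 4*a))
s(K) = K*(11 + K)
(L(-22, -5) + s(9))*(445 - 261) = (((-5)**2 + 8*(-22)**2 + 6*(-5)*(-22)) + 9*(11 + 9))*(445 - 261) = ((25 + 8*484 + 660) + 9*20)*184 = ((25 + 3872 + 660) + 180)*184 = (4557 + 180)*184 = 4737*184 = 871608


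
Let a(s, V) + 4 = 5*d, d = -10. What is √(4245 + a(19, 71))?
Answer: √4191 ≈ 64.738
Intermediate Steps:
a(s, V) = -54 (a(s, V) = -4 + 5*(-10) = -4 - 50 = -54)
√(4245 + a(19, 71)) = √(4245 - 54) = √4191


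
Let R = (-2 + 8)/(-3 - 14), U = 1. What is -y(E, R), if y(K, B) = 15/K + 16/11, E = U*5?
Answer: -49/11 ≈ -4.4545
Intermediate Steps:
R = -6/17 (R = 6/(-17) = 6*(-1/17) = -6/17 ≈ -0.35294)
E = 5 (E = 1*5 = 5)
y(K, B) = 16/11 + 15/K (y(K, B) = 15/K + 16*(1/11) = 15/K + 16/11 = 16/11 + 15/K)
-y(E, R) = -(16/11 + 15/5) = -(16/11 + 15*(⅕)) = -(16/11 + 3) = -1*49/11 = -49/11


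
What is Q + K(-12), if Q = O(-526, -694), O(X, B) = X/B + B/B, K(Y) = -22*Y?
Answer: 92218/347 ≈ 265.76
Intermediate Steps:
O(X, B) = 1 + X/B (O(X, B) = X/B + 1 = 1 + X/B)
Q = 610/347 (Q = (-694 - 526)/(-694) = -1/694*(-1220) = 610/347 ≈ 1.7579)
Q + K(-12) = 610/347 - 22*(-12) = 610/347 + 264 = 92218/347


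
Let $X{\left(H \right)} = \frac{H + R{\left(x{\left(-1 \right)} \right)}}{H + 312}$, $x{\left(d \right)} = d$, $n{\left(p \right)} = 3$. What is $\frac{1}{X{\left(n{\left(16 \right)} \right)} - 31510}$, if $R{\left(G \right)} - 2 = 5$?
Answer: $- \frac{63}{1985128} \approx -3.1736 \cdot 10^{-5}$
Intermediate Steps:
$R{\left(G \right)} = 7$ ($R{\left(G \right)} = 2 + 5 = 7$)
$X{\left(H \right)} = \frac{7 + H}{312 + H}$ ($X{\left(H \right)} = \frac{H + 7}{H + 312} = \frac{7 + H}{312 + H}$)
$\frac{1}{X{\left(n{\left(16 \right)} \right)} - 31510} = \frac{1}{\frac{7 + 3}{312 + 3} - 31510} = \frac{1}{\frac{1}{315} \cdot 10 - 31510} = \frac{1}{\frac{2}{63} - 31510} = \frac{1}{- \frac{1985128}{63}} = - \frac{63}{1985128}$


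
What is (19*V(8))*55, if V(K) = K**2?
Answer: 66880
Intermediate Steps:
(19*V(8))*55 = (19*8**2)*55 = (19*64)*55 = 1216*55 = 66880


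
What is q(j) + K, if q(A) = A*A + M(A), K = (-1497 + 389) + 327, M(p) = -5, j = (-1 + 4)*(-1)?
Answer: -777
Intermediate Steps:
j = -3 (j = 3*(-1) = -3)
K = -781 (K = -1108 + 327 = -781)
q(A) = -5 + A² (q(A) = A*A - 5 = A² - 5 = -5 + A²)
q(j) + K = (-5 + (-3)²) - 781 = (-5 + 9) - 781 = 4 - 781 = -777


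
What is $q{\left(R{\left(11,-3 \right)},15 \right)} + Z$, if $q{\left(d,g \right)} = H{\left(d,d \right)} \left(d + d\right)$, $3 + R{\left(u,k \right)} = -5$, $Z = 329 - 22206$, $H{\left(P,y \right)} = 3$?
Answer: $-21925$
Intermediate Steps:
$Z = -21877$ ($Z = 329 - 22206 = -21877$)
$R{\left(u,k \right)} = -8$ ($R{\left(u,k \right)} = -3 - 5 = -8$)
$q{\left(d,g \right)} = 6 d$ ($q{\left(d,g \right)} = 3 \left(d + d\right) = 3 \cdot 2 d = 6 d$)
$q{\left(R{\left(11,-3 \right)},15 \right)} + Z = 6 \left(-8\right) - 21877 = -48 - 21877 = -21925$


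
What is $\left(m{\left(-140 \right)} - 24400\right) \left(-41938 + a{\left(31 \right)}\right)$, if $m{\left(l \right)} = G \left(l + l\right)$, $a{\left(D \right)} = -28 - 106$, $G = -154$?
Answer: $-787587840$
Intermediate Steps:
$a{\left(D \right)} = -134$ ($a{\left(D \right)} = -28 - 106 = -134$)
$m{\left(l \right)} = - 308 l$ ($m{\left(l \right)} = - 154 \left(l + l\right) = - 154 \cdot 2 l = - 308 l$)
$\left(m{\left(-140 \right)} - 24400\right) \left(-41938 + a{\left(31 \right)}\right) = \left(\left(-308\right) \left(-140\right) - 24400\right) \left(-41938 - 134\right) = \left(43120 - 24400\right) \left(-42072\right) = 18720 \left(-42072\right) = -787587840$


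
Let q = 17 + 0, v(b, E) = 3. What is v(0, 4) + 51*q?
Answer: 870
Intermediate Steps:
q = 17
v(0, 4) + 51*q = 3 + 51*17 = 3 + 867 = 870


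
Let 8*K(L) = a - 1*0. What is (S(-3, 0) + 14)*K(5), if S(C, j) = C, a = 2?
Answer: 11/4 ≈ 2.7500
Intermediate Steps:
K(L) = 1/4 (K(L) = (2 - 1*0)/8 = (2 + 0)/8 = (1/8)*2 = 1/4)
(S(-3, 0) + 14)*K(5) = (-3 + 14)*(1/4) = 11*(1/4) = 11/4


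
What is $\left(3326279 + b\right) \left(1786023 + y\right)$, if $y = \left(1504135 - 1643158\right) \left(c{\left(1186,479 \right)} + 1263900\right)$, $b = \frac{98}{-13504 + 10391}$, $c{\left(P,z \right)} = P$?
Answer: $- \frac{1821126382025187895695}{3113} \approx -5.8501 \cdot 10^{17}$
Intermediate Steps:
$b = - \frac{98}{3113}$ ($b = \frac{98}{-3113} = 98 \left(- \frac{1}{3113}\right) = - \frac{98}{3113} \approx -0.031481$)
$y = -175876050978$ ($y = \left(1504135 - 1643158\right) \left(1186 + 1263900\right) = \left(1504135 - 1643158\right) 1265086 = \left(-139023\right) 1265086 = -175876050978$)
$\left(3326279 + b\right) \left(1786023 + y\right) = \left(3326279 - \frac{98}{3113}\right) \left(1786023 - 175876050978\right) = \frac{10354706429}{3113} \left(-175874264955\right) = - \frac{1821126382025187895695}{3113}$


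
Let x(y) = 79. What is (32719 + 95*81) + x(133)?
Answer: 40493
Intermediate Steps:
(32719 + 95*81) + x(133) = (32719 + 95*81) + 79 = (32719 + 7695) + 79 = 40414 + 79 = 40493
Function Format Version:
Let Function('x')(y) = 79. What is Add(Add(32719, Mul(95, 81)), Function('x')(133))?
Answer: 40493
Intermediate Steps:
Add(Add(32719, Mul(95, 81)), Function('x')(133)) = Add(Add(32719, Mul(95, 81)), 79) = Add(Add(32719, 7695), 79) = Add(40414, 79) = 40493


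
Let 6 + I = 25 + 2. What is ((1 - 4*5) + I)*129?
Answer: 258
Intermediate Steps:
I = 21 (I = -6 + (25 + 2) = -6 + 27 = 21)
((1 - 4*5) + I)*129 = ((1 - 4*5) + 21)*129 = ((1 - 20) + 21)*129 = (-19 + 21)*129 = 2*129 = 258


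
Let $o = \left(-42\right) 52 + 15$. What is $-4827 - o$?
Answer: $-2658$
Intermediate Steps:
$o = -2169$ ($o = -2184 + 15 = -2169$)
$-4827 - o = -4827 - -2169 = -4827 + 2169 = -2658$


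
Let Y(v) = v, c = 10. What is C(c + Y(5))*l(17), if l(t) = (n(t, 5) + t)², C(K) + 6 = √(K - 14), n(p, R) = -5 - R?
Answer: -245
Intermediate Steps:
C(K) = -6 + √(-14 + K) (C(K) = -6 + √(K - 14) = -6 + √(-14 + K))
l(t) = (-10 + t)² (l(t) = ((-5 - 1*5) + t)² = ((-5 - 5) + t)² = (-10 + t)²)
C(c + Y(5))*l(17) = (-6 + √(-14 + (10 + 5)))*(-10 + 17)² = (-6 + √(-14 + 15))*7² = (-6 + √1)*49 = (-6 + 1)*49 = -5*49 = -245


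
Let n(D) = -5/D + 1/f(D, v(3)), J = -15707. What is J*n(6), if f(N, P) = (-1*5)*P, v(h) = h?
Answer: 141363/10 ≈ 14136.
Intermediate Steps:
f(N, P) = -5*P
n(D) = -1/15 - 5/D (n(D) = -5/D + 1/(-5*3) = -5/D + 1/(-15) = -5/D + 1*(-1/15) = -5/D - 1/15 = -1/15 - 5/D)
J*n(6) = -15707*(-75 - 1*6)/(15*6) = -15707*(-75 - 6)/(15*6) = -15707*(-81)/(15*6) = -15707*(-9/10) = 141363/10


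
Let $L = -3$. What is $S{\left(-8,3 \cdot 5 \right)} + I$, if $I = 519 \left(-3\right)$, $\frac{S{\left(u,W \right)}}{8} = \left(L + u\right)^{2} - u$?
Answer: $-525$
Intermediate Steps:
$S{\left(u,W \right)} = - 8 u + 8 \left(-3 + u\right)^{2}$ ($S{\left(u,W \right)} = 8 \left(\left(-3 + u\right)^{2} - u\right) = - 8 u + 8 \left(-3 + u\right)^{2}$)
$I = -1557$
$S{\left(-8,3 \cdot 5 \right)} + I = \left(\left(-8\right) \left(-8\right) + 8 \left(-3 - 8\right)^{2}\right) - 1557 = \left(64 + 8 \left(-11\right)^{2}\right) - 1557 = \left(64 + 8 \cdot 121\right) - 1557 = \left(64 + 968\right) - 1557 = 1032 - 1557 = -525$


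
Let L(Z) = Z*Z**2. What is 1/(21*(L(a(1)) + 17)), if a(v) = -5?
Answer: -1/2268 ≈ -0.00044092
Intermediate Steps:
L(Z) = Z**3
1/(21*(L(a(1)) + 17)) = 1/(21*((-5)**3 + 17)) = 1/(21*(-125 + 17)) = 1/(21*(-108)) = 1/(-2268) = -1/2268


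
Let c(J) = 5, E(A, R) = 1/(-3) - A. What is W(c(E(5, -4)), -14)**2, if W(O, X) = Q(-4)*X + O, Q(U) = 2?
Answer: 529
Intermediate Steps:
E(A, R) = -1/3 - A
W(O, X) = O + 2*X (W(O, X) = 2*X + O = O + 2*X)
W(c(E(5, -4)), -14)**2 = (5 + 2*(-14))**2 = (5 - 28)**2 = (-23)**2 = 529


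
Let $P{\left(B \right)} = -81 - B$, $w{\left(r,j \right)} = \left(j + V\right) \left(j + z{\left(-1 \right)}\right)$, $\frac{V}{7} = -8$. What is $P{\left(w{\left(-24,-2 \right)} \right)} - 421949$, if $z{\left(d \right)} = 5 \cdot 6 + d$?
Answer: $-420464$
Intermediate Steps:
$z{\left(d \right)} = 30 + d$
$V = -56$ ($V = 7 \left(-8\right) = -56$)
$w{\left(r,j \right)} = \left(-56 + j\right) \left(29 + j\right)$ ($w{\left(r,j \right)} = \left(j - 56\right) \left(j + \left(30 - 1\right)\right) = \left(-56 + j\right) \left(j + 29\right) = \left(-56 + j\right) \left(29 + j\right)$)
$P{\left(w{\left(-24,-2 \right)} \right)} - 421949 = \left(-81 - \left(-1624 + \left(-2\right)^{2} - -54\right)\right) - 421949 = \left(-81 - \left(-1624 + 4 + 54\right)\right) - 421949 = \left(-81 - -1566\right) - 421949 = \left(-81 + 1566\right) - 421949 = 1485 - 421949 = -420464$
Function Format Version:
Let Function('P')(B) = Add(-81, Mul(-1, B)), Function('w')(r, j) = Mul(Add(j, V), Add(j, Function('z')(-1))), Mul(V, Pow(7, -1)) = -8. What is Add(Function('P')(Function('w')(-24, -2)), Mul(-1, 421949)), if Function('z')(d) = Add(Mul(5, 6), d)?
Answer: -420464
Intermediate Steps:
Function('z')(d) = Add(30, d)
V = -56 (V = Mul(7, -8) = -56)
Function('w')(r, j) = Mul(Add(-56, j), Add(29, j)) (Function('w')(r, j) = Mul(Add(j, -56), Add(j, Add(30, -1))) = Mul(Add(-56, j), Add(j, 29)) = Mul(Add(-56, j), Add(29, j)))
Add(Function('P')(Function('w')(-24, -2)), Mul(-1, 421949)) = Add(Add(-81, Mul(-1, Add(-1624, Pow(-2, 2), Mul(-27, -2)))), Mul(-1, 421949)) = Add(Add(-81, Mul(-1, Add(-1624, 4, 54))), -421949) = Add(Add(-81, Mul(-1, -1566)), -421949) = Add(Add(-81, 1566), -421949) = Add(1485, -421949) = -420464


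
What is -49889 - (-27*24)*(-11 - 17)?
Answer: -68033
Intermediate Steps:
-49889 - (-27*24)*(-11 - 17) = -49889 - (-648)*(-28) = -49889 - 1*18144 = -49889 - 18144 = -68033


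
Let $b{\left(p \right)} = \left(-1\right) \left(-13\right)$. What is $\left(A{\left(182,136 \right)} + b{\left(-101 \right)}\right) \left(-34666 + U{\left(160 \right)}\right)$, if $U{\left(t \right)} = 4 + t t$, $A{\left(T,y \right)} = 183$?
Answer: $-1776152$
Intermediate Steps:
$b{\left(p \right)} = 13$
$U{\left(t \right)} = 4 + t^{2}$
$\left(A{\left(182,136 \right)} + b{\left(-101 \right)}\right) \left(-34666 + U{\left(160 \right)}\right) = \left(183 + 13\right) \left(-34666 + \left(4 + 160^{2}\right)\right) = 196 \left(-34666 + \left(4 + 25600\right)\right) = 196 \left(-34666 + 25604\right) = 196 \left(-9062\right) = -1776152$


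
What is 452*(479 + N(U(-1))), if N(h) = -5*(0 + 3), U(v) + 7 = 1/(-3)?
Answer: 209728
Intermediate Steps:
U(v) = -22/3 (U(v) = -7 + 1/(-3) = -7 - ⅓ = -22/3)
N(h) = -15 (N(h) = -5*3 = -15)
452*(479 + N(U(-1))) = 452*(479 - 15) = 452*464 = 209728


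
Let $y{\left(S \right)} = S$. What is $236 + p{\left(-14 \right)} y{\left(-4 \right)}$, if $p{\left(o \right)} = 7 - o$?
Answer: $152$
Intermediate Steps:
$236 + p{\left(-14 \right)} y{\left(-4 \right)} = 236 + \left(7 - -14\right) \left(-4\right) = 236 + \left(7 + 14\right) \left(-4\right) = 236 + 21 \left(-4\right) = 236 - 84 = 152$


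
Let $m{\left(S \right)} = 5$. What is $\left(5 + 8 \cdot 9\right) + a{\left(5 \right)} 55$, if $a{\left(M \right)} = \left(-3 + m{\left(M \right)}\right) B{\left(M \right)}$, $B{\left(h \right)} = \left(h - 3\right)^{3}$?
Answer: $957$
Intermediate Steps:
$B{\left(h \right)} = \left(-3 + h\right)^{3}$ ($B{\left(h \right)} = \left(h - 3\right)^{3} = \left(-3 + h\right)^{3}$)
$a{\left(M \right)} = 2 \left(-3 + M\right)^{3}$ ($a{\left(M \right)} = \left(-3 + 5\right) \left(-3 + M\right)^{3} = 2 \left(-3 + M\right)^{3}$)
$\left(5 + 8 \cdot 9\right) + a{\left(5 \right)} 55 = \left(5 + 8 \cdot 9\right) + 2 \left(-3 + 5\right)^{3} \cdot 55 = \left(5 + 72\right) + 2 \cdot 2^{3} \cdot 55 = 77 + 2 \cdot 8 \cdot 55 = 77 + 16 \cdot 55 = 77 + 880 = 957$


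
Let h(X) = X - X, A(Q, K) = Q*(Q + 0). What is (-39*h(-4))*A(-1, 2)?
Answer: 0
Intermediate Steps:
A(Q, K) = Q² (A(Q, K) = Q*Q = Q²)
h(X) = 0
(-39*h(-4))*A(-1, 2) = -39*0*(-1)² = 0*1 = 0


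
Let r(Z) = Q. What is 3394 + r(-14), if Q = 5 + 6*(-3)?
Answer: 3381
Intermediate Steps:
Q = -13 (Q = 5 - 18 = -13)
r(Z) = -13
3394 + r(-14) = 3394 - 13 = 3381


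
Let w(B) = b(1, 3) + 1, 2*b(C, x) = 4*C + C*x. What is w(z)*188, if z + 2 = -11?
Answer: 846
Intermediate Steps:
z = -13 (z = -2 - 11 = -13)
b(C, x) = 2*C + C*x/2 (b(C, x) = (4*C + C*x)/2 = 2*C + C*x/2)
w(B) = 9/2 (w(B) = (1/2)*1*(4 + 3) + 1 = (1/2)*1*7 + 1 = 7/2 + 1 = 9/2)
w(z)*188 = (9/2)*188 = 846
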